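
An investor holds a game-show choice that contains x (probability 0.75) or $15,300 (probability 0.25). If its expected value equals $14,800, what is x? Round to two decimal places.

0.75·x + 0.25·15300 = 14800
0.75·x = 14800 − 3825 = 10975
x = 10975 / 0.75 = 14633.3333

x = $14,633.33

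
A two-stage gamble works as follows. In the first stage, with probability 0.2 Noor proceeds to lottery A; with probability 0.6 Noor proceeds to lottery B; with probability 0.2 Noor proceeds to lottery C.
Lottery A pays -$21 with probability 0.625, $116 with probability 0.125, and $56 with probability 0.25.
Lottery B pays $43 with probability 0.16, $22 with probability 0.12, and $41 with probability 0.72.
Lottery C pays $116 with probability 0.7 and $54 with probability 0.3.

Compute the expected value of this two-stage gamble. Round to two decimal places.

$45.98

EV(A) = 0.625 × (-21) + 0.125 × 116 + 0.25 × 56 = -13.125 + 14.5 + 14 = 15.375
EV(B) = 0.16 × 43 + 0.12 × 22 + 0.72 × 41 = 6.88 + 2.64 + 29.52 = 39.04
EV(C) = 0.7 × 116 + 0.3 × 54 = 81.2 + 16.2 = 97.4
Overall = 0.2 × 15.375 + 0.6 × 39.04 + 0.2 × 97.4 = 3.075 + 23.424 + 19.48 = 45.979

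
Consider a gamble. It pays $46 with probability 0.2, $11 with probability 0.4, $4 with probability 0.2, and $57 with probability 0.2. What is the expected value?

EV = 0.2 × 46 + 0.4 × 11 + 0.2 × 4 + 0.2 × 57 = 9.2 + 4.4 + 0.8 + 11.4 = 25.8

$25.80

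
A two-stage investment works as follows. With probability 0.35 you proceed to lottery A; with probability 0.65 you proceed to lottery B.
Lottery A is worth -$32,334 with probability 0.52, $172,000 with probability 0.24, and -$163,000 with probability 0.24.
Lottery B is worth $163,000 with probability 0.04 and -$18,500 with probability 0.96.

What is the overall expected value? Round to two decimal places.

EV(A) = 0.52 × (-32334) + 0.24 × 172000 + 0.24 × (-163000) = -16813.68 + 41280 − 39120 = -14653.68
EV(B) = 0.04 × 163000 + 0.96 × (-18500) = 6520 − 17760 = -11240
Overall = 0.35 × (-14653.68) + 0.65 × (-11240) = -5128.788 − 7306 = -12434.788

-$12,434.79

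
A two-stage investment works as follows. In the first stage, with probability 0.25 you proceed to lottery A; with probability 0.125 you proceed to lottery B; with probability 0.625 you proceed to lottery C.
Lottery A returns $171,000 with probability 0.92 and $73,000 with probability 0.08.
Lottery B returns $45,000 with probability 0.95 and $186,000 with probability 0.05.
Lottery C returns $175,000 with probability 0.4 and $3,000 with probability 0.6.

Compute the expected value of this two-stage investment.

$92,171.25

EV(A) = 0.92 × 171000 + 0.08 × 73000 = 157320 + 5840 = 163160
EV(B) = 0.95 × 45000 + 0.05 × 186000 = 42750 + 9300 = 52050
EV(C) = 0.4 × 175000 + 0.6 × 3000 = 70000 + 1800 = 71800
Overall = 0.25 × 163160 + 0.125 × 52050 + 0.625 × 71800 = 40790 + 6506.25 + 44875 = 92171.25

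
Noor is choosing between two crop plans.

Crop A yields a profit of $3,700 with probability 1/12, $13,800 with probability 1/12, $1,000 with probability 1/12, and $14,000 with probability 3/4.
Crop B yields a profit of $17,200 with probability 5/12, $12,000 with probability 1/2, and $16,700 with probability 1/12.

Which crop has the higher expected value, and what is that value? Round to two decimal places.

Crop A = 1/12 × 3700 + 1/12 × 13800 + 1/12 × 1000 + 3/4 × 14000 = 308.3333 + 1150 + 83.3333 + 10500 = 12041.6667
Crop B = 5/12 × 17200 + 1/2 × 12000 + 1/12 × 16700 = 7166.6667 + 6000 + 1391.6667 = 14558.3333

Crop B ($14,558.33)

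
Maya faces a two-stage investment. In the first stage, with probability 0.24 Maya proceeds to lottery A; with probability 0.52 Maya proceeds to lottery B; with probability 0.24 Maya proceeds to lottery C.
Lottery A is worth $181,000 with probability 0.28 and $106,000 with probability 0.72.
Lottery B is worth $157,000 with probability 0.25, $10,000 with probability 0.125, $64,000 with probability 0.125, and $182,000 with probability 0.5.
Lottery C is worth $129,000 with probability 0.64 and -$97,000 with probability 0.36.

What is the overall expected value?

EV(A) = 0.28 × 181000 + 0.72 × 106000 = 50680 + 76320 = 127000
EV(B) = 0.25 × 157000 + 0.125 × 10000 + 0.125 × 64000 + 0.5 × 182000 = 39250 + 1250 + 8000 + 91000 = 139500
EV(C) = 0.64 × 129000 + 0.36 × (-97000) = 82560 − 34920 = 47640
Overall = 0.24 × 127000 + 0.52 × 139500 + 0.24 × 47640 = 30480 + 72540 + 11433.6 = 114453.6

$114,453.60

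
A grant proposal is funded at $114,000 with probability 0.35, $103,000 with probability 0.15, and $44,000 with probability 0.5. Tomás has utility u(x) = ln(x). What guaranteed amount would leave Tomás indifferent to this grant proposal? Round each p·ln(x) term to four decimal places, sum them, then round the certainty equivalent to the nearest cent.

E[u] = 0.35·ln(114000) + 0.15·ln(103000) + 0.5·ln(44000) = 4.0754 + 1.7314 + 5.3460 = 11.1528
CE = e^11.1528 ≈ 69758.88

$69,758.88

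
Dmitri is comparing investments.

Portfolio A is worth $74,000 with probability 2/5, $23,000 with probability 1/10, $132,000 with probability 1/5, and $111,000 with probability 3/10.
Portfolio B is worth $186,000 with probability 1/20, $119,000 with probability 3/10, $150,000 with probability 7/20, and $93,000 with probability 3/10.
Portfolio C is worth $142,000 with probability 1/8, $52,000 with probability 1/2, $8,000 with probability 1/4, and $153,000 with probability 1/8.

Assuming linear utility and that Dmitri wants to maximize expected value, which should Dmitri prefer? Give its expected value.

Portfolio B ($125,400)

Portfolio A = 2/5 × 74000 + 1/10 × 23000 + 1/5 × 132000 + 3/10 × 111000 = 29600 + 2300 + 26400 + 33300 = 91600
Portfolio B = 1/20 × 186000 + 3/10 × 119000 + 7/20 × 150000 + 3/10 × 93000 = 9300 + 35700 + 52500 + 27900 = 125400
Portfolio C = 1/8 × 142000 + 1/2 × 52000 + 1/4 × 8000 + 1/8 × 153000 = 17750 + 26000 + 2000 + 19125 = 64875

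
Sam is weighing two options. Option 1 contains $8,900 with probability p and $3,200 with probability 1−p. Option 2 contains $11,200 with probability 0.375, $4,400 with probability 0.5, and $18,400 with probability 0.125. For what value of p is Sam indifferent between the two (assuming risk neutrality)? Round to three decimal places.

EV(Option 2) = 0.375 × 11200 + 0.5 × 4400 + 0.125 × 18400 = 4200 + 2200 + 2300 = 8700
p·8900 + (1−p)·3200 = 8700
5700p + 3200 = 8700
p = (8700 − 3200) / 5700

p = 0.965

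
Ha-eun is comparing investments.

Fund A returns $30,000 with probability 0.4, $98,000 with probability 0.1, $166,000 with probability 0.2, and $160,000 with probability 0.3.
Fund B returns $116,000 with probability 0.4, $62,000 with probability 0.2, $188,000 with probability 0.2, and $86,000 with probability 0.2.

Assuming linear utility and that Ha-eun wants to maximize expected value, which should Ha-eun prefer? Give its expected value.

Fund A = 0.4 × 30000 + 0.1 × 98000 + 0.2 × 166000 + 0.3 × 160000 = 12000 + 9800 + 33200 + 48000 = 103000
Fund B = 0.4 × 116000 + 0.2 × 62000 + 0.2 × 188000 + 0.2 × 86000 = 46400 + 12400 + 37600 + 17200 = 113600

Fund B ($113,600)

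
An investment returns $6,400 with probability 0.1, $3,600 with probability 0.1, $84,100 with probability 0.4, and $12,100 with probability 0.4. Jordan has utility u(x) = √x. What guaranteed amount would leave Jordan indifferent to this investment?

E[u] = 0.1·√6400 + 0.1·√3600 + 0.4·√84100 + 0.4·√12100 = 0.1·80 + 0.1·60 + 0.4·290 + 0.4·110 = 174
CE = (174)² = 30276

$30,276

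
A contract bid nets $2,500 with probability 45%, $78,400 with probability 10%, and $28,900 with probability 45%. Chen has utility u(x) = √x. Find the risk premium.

$5,841

E[u] = 0.45·√2500 + 0.1·√78400 + 0.45·√28900 = 0.45·50 + 0.1·280 + 0.45·170 = 127
CE = (127)² = 16129
Risk premium = EV − CE = 21970 − 16129 = 5841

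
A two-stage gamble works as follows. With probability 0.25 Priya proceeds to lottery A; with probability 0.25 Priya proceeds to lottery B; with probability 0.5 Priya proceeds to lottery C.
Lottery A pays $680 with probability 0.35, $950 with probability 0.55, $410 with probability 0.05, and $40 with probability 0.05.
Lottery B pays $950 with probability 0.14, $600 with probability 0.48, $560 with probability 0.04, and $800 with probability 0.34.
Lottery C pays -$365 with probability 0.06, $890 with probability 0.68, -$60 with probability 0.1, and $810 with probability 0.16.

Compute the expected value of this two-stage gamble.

$728.05

EV(A) = 0.35 × 680 + 0.55 × 950 + 0.05 × 410 + 0.05 × 40 = 238 + 522.5 + 20.5 + 2 = 783
EV(B) = 0.14 × 950 + 0.48 × 600 + 0.04 × 560 + 0.34 × 800 = 133 + 288 + 22.4 + 272 = 715.4
EV(C) = 0.06 × (-365) + 0.68 × 890 + 0.1 × (-60) + 0.16 × 810 = -21.9 + 605.2 − 6 + 129.6 = 706.9
Overall = 0.25 × 783 + 0.25 × 715.4 + 0.5 × 706.9 = 195.75 + 178.85 + 353.45 = 728.05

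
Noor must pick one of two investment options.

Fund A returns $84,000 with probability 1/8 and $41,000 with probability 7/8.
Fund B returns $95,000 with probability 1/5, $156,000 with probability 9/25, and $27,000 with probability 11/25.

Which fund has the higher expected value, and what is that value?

Fund A = 1/8 × 84000 + 7/8 × 41000 = 10500 + 35875 = 46375
Fund B = 1/5 × 95000 + 9/25 × 156000 + 11/25 × 27000 = 19000 + 56160 + 11880 = 87040

Fund B ($87,040)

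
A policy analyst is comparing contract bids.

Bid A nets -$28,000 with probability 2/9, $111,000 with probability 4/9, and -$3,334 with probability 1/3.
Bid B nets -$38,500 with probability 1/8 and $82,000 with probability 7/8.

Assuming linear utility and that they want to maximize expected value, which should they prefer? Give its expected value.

Bid B ($66,937.50)

Bid A = 2/9 × (-28000) + 4/9 × 111000 + 1/3 × (-3334) = -6222.2222 + 49333.3333 − 1111.3333 = 41999.7778
Bid B = 1/8 × (-38500) + 7/8 × 82000 = -4812.5 + 71750 = 66937.5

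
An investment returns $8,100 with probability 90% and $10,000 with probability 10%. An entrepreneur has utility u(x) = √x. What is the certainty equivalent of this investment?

E[u] = 0.9·√8100 + 0.1·√10000 = 0.9·90 + 0.1·100 = 91
CE = (91)² = 8281

$8,281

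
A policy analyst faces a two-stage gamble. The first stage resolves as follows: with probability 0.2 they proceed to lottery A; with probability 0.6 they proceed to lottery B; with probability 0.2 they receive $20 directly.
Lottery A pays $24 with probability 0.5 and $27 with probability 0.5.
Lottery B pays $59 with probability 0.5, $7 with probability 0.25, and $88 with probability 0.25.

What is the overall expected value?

EV(A) = 0.5 × 24 + 0.5 × 27 = 12 + 13.5 = 25.5
EV(B) = 0.5 × 59 + 0.25 × 7 + 0.25 × 88 = 29.5 + 1.75 + 22 = 53.25
Branch C: 20 (certain)
Overall = 0.2 × 25.5 + 0.6 × 53.25 + 0.2 × 20 = 5.1 + 31.95 + 4 = 41.05

$41.05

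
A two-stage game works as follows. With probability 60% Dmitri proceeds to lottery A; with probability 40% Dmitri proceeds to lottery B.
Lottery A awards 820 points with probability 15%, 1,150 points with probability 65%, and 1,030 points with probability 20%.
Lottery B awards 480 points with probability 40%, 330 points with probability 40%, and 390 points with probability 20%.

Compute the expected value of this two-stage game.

EV(A) = 0.15 × 820 + 0.65 × 1150 + 0.2 × 1030 = 123 + 747.5 + 206 = 1076.5
EV(B) = 0.4 × 480 + 0.4 × 330 + 0.2 × 390 = 192 + 132 + 78 = 402
Overall = 0.6 × 1076.5 + 0.4 × 402 = 645.9 + 160.8 = 806.7

806.7 points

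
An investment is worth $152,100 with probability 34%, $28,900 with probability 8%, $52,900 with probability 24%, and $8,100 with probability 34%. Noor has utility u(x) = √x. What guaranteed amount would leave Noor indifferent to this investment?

E[u] = 0.34·√152100 + 0.08·√28900 + 0.24·√52900 + 0.34·√8100 = 0.34·390 + 0.08·170 + 0.24·230 + 0.34·90 = 232
CE = (232)² = 53824

$53,824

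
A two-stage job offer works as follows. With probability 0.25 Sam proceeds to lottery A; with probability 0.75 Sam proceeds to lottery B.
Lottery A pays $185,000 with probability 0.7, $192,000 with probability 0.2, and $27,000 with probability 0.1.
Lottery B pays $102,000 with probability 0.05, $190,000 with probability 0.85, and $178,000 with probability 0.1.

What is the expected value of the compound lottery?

$180,950

EV(A) = 0.7 × 185000 + 0.2 × 192000 + 0.1 × 27000 = 129500 + 38400 + 2700 = 170600
EV(B) = 0.05 × 102000 + 0.85 × 190000 + 0.1 × 178000 = 5100 + 161500 + 17800 = 184400
Overall = 0.25 × 170600 + 0.75 × 184400 = 42650 + 138300 = 180950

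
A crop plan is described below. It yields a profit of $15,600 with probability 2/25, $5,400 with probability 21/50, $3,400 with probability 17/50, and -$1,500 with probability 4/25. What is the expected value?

$4,432

EV = 2/25 × 15600 + 21/50 × 5400 + 17/50 × 3400 + 4/25 × (-1500) = 1248 + 2268 + 1156 − 240 = 4432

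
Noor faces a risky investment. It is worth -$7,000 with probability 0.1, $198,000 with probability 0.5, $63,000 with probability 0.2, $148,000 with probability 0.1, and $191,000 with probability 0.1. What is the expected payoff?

$144,800

EV = 0.1 × (-7000) + 0.5 × 198000 + 0.2 × 63000 + 0.1 × 148000 + 0.1 × 191000 = -700 + 99000 + 12600 + 14800 + 19100 = 144800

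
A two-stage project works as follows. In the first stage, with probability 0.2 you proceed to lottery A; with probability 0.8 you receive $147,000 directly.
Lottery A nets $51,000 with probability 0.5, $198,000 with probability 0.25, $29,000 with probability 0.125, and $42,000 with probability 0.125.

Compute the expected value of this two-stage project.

EV(A) = 0.5 × 51000 + 0.25 × 198000 + 0.125 × 29000 + 0.125 × 42000 = 25500 + 49500 + 3625 + 5250 = 83875
Branch B: 147000 (certain)
Overall = 0.2 × 83875 + 0.8 × 147000 = 16775 + 117600 = 134375

$134,375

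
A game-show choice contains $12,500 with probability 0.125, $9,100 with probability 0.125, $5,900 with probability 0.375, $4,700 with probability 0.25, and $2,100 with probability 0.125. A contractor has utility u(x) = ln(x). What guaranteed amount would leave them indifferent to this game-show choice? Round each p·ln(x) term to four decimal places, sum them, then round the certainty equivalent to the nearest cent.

$5,679.96

E[u] = 0.125·ln(12500) + 0.125·ln(9100) + 0.375·ln(5900) + 0.25·ln(4700) + 0.125·ln(2100) = 1.1792 + 1.1395 + 3.2560 + 2.1138 + 0.9562 = 8.6447
CE = e^8.6447 ≈ 5679.96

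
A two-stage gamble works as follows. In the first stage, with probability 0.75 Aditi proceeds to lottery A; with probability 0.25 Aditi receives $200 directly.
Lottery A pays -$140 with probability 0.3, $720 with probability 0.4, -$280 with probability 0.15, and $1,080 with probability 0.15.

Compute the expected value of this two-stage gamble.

$324.50

EV(A) = 0.3 × (-140) + 0.4 × 720 + 0.15 × (-280) + 0.15 × 1080 = -42 + 288 − 42 + 162 = 366
Branch B: 200 (certain)
Overall = 0.75 × 366 + 0.25 × 200 = 274.5 + 50 = 324.5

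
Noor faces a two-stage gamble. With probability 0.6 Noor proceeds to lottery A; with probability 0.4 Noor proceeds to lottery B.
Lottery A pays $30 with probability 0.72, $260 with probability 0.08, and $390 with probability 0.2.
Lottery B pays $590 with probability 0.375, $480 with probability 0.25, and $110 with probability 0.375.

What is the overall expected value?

$225.24

EV(A) = 0.72 × 30 + 0.08 × 260 + 0.2 × 390 = 21.6 + 20.8 + 78 = 120.4
EV(B) = 0.375 × 590 + 0.25 × 480 + 0.375 × 110 = 221.25 + 120 + 41.25 = 382.5
Overall = 0.6 × 120.4 + 0.4 × 382.5 = 72.24 + 153 = 225.24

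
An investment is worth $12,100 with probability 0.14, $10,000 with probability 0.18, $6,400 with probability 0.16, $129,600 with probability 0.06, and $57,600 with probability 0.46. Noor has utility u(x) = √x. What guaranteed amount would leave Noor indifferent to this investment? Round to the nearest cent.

$31,755.24

E[u] = 0.14·√12100 + 0.18·√10000 + 0.16·√6400 + 0.06·√129600 + 0.46·√57600 = 0.14·110 + 0.18·100 + 0.16·80 + 0.06·360 + 0.46·240 = 178.2
CE = (178.2)² = 31755.24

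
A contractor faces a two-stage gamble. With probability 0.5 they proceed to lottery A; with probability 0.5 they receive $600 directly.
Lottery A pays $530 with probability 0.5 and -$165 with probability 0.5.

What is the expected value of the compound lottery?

EV(A) = 0.5 × 530 + 0.5 × (-165) = 265 − 82.5 = 182.5
Branch B: 600 (certain)
Overall = 0.5 × 182.5 + 0.5 × 600 = 91.25 + 300 = 391.25

$391.25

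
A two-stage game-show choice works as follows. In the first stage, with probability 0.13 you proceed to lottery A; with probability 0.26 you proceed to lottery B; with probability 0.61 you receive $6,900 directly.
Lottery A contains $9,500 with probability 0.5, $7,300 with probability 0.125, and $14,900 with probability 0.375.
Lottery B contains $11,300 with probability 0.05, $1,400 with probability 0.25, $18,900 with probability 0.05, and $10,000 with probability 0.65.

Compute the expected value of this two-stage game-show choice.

EV(A) = 0.5 × 9500 + 0.125 × 7300 + 0.375 × 14900 = 4750 + 912.5 + 5587.5 = 11250
EV(B) = 0.05 × 11300 + 0.25 × 1400 + 0.05 × 18900 + 0.65 × 10000 = 565 + 350 + 945 + 6500 = 8360
Branch C: 6900 (certain)
Overall = 0.13 × 11250 + 0.26 × 8360 + 0.61 × 6900 = 1462.5 + 2173.6 + 4209 = 7845.1

$7,845.10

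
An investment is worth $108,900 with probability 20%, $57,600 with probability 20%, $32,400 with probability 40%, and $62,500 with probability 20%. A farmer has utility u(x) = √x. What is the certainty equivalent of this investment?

$55,696

E[u] = 0.2·√108900 + 0.2·√57600 + 0.4·√32400 + 0.2·√62500 = 0.2·330 + 0.2·240 + 0.4·180 + 0.2·250 = 236
CE = (236)² = 55696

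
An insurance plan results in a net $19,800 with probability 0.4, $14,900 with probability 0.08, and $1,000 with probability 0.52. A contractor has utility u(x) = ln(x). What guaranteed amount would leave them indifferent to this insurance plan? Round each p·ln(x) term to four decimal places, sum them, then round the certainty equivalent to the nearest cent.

$4,097.37

E[u] = 0.4·ln(19800) + 0.08·ln(14900) + 0.52·ln(1000) = 3.9574 + 0.7687 + 3.5920 = 8.3181
CE = e^8.3181 ≈ 4097.37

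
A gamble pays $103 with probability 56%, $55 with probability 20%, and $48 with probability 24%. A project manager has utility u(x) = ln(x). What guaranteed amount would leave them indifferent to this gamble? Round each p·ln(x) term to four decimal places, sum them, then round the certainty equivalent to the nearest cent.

E[u] = 0.56·ln(103) + 0.2·ln(55) + 0.24·ln(48) = 2.5954 + 0.8015 + 0.9291 = 4.3260
CE = e^4.3260 ≈ 75.64

$75.64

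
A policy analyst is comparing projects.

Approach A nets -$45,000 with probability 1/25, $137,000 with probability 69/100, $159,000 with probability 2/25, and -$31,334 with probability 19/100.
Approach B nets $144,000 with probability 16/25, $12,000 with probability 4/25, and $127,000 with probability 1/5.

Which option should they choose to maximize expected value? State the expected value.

Approach B ($119,480)

Approach A = 1/25 × (-45000) + 69/100 × 137000 + 2/25 × 159000 + 19/100 × (-31334) = -1800 + 94530 + 12720 − 5953.46 = 99496.54
Approach B = 16/25 × 144000 + 4/25 × 12000 + 1/5 × 127000 = 92160 + 1920 + 25400 = 119480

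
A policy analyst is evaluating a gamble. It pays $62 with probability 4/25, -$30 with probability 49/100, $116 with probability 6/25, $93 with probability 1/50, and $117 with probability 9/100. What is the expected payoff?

$35.45

EV = 4/25 × 62 + 49/100 × (-30) + 6/25 × 116 + 1/50 × 93 + 9/100 × 117 = 9.92 − 14.7 + 27.84 + 1.86 + 10.53 = 35.45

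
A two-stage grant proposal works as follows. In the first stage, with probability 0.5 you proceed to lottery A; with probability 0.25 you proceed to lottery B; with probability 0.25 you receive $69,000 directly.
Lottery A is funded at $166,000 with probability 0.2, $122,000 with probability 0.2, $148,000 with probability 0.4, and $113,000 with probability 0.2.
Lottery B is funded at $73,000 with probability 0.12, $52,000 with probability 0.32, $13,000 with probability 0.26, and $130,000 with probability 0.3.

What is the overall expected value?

EV(A) = 0.2 × 166000 + 0.2 × 122000 + 0.4 × 148000 + 0.2 × 113000 = 33200 + 24400 + 59200 + 22600 = 139400
EV(B) = 0.12 × 73000 + 0.32 × 52000 + 0.26 × 13000 + 0.3 × 130000 = 8760 + 16640 + 3380 + 39000 = 67780
Branch C: 69000 (certain)
Overall = 0.5 × 139400 + 0.25 × 67780 + 0.25 × 69000 = 69700 + 16945 + 17250 = 103895

$103,895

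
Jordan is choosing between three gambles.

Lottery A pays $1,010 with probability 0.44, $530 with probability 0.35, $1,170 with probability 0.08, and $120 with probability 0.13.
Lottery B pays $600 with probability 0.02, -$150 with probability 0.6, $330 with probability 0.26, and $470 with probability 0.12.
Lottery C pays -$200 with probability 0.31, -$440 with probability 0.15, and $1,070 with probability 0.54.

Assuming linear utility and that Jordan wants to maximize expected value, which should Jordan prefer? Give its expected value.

Lottery A = 0.44 × 1010 + 0.35 × 530 + 0.08 × 1170 + 0.13 × 120 = 444.4 + 185.5 + 93.6 + 15.6 = 739.1
Lottery B = 0.02 × 600 + 0.6 × (-150) + 0.26 × 330 + 0.12 × 470 = 12 − 90 + 85.8 + 56.4 = 64.2
Lottery C = 0.31 × (-200) + 0.15 × (-440) + 0.54 × 1070 = -62 − 66 + 577.8 = 449.8

Lottery A ($739.10)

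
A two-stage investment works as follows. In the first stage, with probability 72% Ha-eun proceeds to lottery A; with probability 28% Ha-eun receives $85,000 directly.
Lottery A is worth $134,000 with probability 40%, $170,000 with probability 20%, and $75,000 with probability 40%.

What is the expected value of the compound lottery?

EV(A) = 0.4 × 134000 + 0.2 × 170000 + 0.4 × 75000 = 53600 + 34000 + 30000 = 117600
Branch B: 85000 (certain)
Overall = 0.72 × 117600 + 0.28 × 85000 = 84672 + 23800 = 108472

$108,472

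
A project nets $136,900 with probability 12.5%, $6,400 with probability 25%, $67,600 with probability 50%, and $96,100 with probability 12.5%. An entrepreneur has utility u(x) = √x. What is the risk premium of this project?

E[u] = 0.125·√136900 + 0.25·√6400 + 0.5·√67600 + 0.125·√96100 = 0.125·370 + 0.25·80 + 0.5·260 + 0.125·310 = 235
CE = (235)² = 55225
Risk premium = EV − CE = 64525 − 55225 = 9300

$9,300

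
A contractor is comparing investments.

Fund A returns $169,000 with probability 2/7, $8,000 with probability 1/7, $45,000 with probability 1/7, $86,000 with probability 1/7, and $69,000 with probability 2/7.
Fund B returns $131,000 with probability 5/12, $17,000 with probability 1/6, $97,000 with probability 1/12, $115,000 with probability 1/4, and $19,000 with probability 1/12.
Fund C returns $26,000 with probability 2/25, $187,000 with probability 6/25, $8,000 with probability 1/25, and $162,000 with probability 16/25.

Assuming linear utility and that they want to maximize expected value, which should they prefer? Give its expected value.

Fund A = 2/7 × 169000 + 1/7 × 8000 + 1/7 × 45000 + 1/7 × 86000 + 2/7 × 69000 = 48285.7143 + 1142.8571 + 6428.5714 + 12285.7143 + 19714.2857 = 87857.1429
Fund B = 5/12 × 131000 + 1/6 × 17000 + 1/12 × 97000 + 1/4 × 115000 + 1/12 × 19000 = 54583.3333 + 2833.3333 + 8083.3333 + 28750 + 1583.3333 = 95833.3333
Fund C = 2/25 × 26000 + 6/25 × 187000 + 1/25 × 8000 + 16/25 × 162000 = 2080 + 44880 + 320 + 103680 = 150960

Fund C ($150,960)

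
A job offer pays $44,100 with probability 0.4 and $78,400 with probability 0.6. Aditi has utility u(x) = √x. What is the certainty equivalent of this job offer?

$63,504

E[u] = 0.4·√44100 + 0.6·√78400 = 0.4·210 + 0.6·280 = 252
CE = (252)² = 63504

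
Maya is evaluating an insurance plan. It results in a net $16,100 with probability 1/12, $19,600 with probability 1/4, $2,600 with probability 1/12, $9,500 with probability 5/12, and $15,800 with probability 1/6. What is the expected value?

EV = 1/12 × 16100 + 1/4 × 19600 + 1/12 × 2600 + 5/12 × 9500 + 1/6 × 15800 = 1341.6667 + 4900 + 216.6667 + 3958.3333 + 2633.3333 = 13050

$13,050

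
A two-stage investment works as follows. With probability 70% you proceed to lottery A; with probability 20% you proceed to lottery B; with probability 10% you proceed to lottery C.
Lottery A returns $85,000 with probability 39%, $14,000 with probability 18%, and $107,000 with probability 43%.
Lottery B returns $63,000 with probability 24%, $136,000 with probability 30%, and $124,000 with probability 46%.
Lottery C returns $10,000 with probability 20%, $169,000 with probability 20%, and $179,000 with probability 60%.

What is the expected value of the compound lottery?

EV(A) = 0.39 × 85000 + 0.18 × 14000 + 0.43 × 107000 = 33150 + 2520 + 46010 = 81680
EV(B) = 0.24 × 63000 + 0.3 × 136000 + 0.46 × 124000 = 15120 + 40800 + 57040 = 112960
EV(C) = 0.2 × 10000 + 0.2 × 169000 + 0.6 × 179000 = 2000 + 33800 + 107400 = 143200
Overall = 0.7 × 81680 + 0.2 × 112960 + 0.1 × 143200 = 57176 + 22592 + 14320 = 94088

$94,088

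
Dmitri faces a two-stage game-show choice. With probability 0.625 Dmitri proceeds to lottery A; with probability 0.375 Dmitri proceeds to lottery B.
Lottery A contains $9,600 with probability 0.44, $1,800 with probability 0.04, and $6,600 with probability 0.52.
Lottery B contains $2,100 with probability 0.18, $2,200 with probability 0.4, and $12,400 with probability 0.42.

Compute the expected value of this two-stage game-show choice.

EV(A) = 0.44 × 9600 + 0.04 × 1800 + 0.52 × 6600 = 4224 + 72 + 3432 = 7728
EV(B) = 0.18 × 2100 + 0.4 × 2200 + 0.42 × 12400 = 378 + 880 + 5208 = 6466
Overall = 0.625 × 7728 + 0.375 × 6466 = 4830 + 2424.75 = 7254.75

$7,254.75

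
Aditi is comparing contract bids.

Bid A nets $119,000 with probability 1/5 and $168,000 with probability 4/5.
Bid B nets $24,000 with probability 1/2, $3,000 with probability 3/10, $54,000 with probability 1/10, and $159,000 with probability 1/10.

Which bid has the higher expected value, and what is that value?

Bid A = 1/5 × 119000 + 4/5 × 168000 = 23800 + 134400 = 158200
Bid B = 1/2 × 24000 + 3/10 × 3000 + 1/10 × 54000 + 1/10 × 159000 = 12000 + 900 + 5400 + 15900 = 34200

Bid A ($158,200)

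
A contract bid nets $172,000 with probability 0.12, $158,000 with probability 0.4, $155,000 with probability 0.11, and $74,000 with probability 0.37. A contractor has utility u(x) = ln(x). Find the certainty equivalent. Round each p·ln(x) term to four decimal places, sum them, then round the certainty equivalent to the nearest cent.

E[u] = 0.12·ln(172000) + 0.4·ln(158000) + 0.11·ln(155000) + 0.37·ln(74000) = 1.4466 + 4.7881 + 1.3146 + 4.1484 = 11.6977
CE = e^11.6977 ≈ 120294.72

$120,294.72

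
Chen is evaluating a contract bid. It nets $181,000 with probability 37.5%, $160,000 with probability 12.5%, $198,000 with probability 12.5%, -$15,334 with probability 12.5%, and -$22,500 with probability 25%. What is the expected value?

EV = 0.375 × 181000 + 0.125 × 160000 + 0.125 × 198000 + 0.125 × (-15334) + 0.25 × (-22500) = 67875 + 20000 + 24750 − 1916.75 − 5625 = 105083.25

$105,083.25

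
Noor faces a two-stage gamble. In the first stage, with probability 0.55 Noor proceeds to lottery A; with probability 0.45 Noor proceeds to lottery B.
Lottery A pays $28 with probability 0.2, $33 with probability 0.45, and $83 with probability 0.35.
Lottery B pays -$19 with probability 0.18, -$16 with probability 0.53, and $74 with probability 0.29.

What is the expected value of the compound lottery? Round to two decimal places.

EV(A) = 0.2 × 28 + 0.45 × 33 + 0.35 × 83 = 5.6 + 14.85 + 29.05 = 49.5
EV(B) = 0.18 × (-19) + 0.53 × (-16) + 0.29 × 74 = -3.42 − 8.48 + 21.46 = 9.56
Overall = 0.55 × 49.5 + 0.45 × 9.56 = 27.225 + 4.302 = 31.527

$31.53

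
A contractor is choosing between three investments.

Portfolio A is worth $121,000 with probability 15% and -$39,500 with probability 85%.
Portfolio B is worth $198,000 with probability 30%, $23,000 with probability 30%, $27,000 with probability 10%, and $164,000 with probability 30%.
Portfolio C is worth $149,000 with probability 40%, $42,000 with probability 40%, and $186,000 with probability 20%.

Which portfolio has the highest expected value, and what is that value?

Portfolio B ($118,200)

Portfolio A = 0.15 × 121000 + 0.85 × (-39500) = 18150 − 33575 = -15425
Portfolio B = 0.3 × 198000 + 0.3 × 23000 + 0.1 × 27000 + 0.3 × 164000 = 59400 + 6900 + 2700 + 49200 = 118200
Portfolio C = 0.4 × 149000 + 0.4 × 42000 + 0.2 × 186000 = 59600 + 16800 + 37200 = 113600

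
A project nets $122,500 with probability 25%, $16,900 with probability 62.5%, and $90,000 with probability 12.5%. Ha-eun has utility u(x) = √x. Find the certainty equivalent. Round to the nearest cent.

E[u] = 0.25·√122500 + 0.625·√16900 + 0.125·√90000 = 0.25·350 + 0.625·130 + 0.125·300 = 206.25
CE = (206.25)² = 42539.0625

$42,539.06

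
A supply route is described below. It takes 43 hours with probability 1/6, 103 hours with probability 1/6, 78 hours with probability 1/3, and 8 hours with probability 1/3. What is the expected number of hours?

EV = 1/6 × 43 + 1/6 × 103 + 1/3 × 78 + 1/3 × 8 = 7.1667 + 17.1667 + 26 + 2.6667 = 53

53 hours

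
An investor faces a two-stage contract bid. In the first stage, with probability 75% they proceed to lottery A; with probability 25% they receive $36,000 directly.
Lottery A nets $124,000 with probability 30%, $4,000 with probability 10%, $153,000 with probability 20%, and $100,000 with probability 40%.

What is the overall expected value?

EV(A) = 0.3 × 124000 + 0.1 × 4000 + 0.2 × 153000 + 0.4 × 100000 = 37200 + 400 + 30600 + 40000 = 108200
Branch B: 36000 (certain)
Overall = 0.75 × 108200 + 0.25 × 36000 = 81150 + 9000 = 90150

$90,150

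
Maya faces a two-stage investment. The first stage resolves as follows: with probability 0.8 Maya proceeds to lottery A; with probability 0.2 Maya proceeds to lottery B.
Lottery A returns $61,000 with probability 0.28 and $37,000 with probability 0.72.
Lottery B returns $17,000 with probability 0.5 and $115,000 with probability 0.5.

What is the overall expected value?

$48,176

EV(A) = 0.28 × 61000 + 0.72 × 37000 = 17080 + 26640 = 43720
EV(B) = 0.5 × 17000 + 0.5 × 115000 = 8500 + 57500 = 66000
Overall = 0.8 × 43720 + 0.2 × 66000 = 34976 + 13200 = 48176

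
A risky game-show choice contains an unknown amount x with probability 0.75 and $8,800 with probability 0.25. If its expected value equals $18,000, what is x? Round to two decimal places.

0.75·x + 0.25·8800 = 18000
0.75·x = 18000 − 2200 = 15800
x = 15800 / 0.75 = 21066.6667

x = $21,066.67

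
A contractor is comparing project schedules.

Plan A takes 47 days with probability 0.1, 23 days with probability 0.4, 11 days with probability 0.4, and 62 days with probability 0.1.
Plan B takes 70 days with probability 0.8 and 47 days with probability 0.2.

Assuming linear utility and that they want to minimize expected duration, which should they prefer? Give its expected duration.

Plan A (24.5 days)

Plan A = 0.1 × 47 + 0.4 × 23 + 0.4 × 11 + 0.1 × 62 = 4.7 + 9.2 + 4.4 + 6.2 = 24.5
Plan B = 0.8 × 70 + 0.2 × 47 = 56 + 9.4 = 65.4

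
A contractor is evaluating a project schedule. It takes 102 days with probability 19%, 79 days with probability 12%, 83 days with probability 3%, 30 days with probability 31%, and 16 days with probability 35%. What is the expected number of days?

46.25 days

EV = 0.19 × 102 + 0.12 × 79 + 0.03 × 83 + 0.31 × 30 + 0.35 × 16 = 19.38 + 9.48 + 2.49 + 9.3 + 5.6 = 46.25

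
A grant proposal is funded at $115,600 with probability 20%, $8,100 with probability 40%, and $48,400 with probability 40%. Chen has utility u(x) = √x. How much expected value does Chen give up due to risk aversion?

E[u] = 0.2·√115600 + 0.4·√8100 + 0.4·√48400 = 0.2·340 + 0.4·90 + 0.4·220 = 192
CE = (192)² = 36864
Risk premium = EV − CE = 45720 − 36864 = 8856

$8,856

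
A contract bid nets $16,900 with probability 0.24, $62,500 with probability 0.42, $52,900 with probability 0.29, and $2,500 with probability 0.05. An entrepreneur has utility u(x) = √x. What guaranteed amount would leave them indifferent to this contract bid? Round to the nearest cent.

E[u] = 0.24·√16900 + 0.42·√62500 + 0.29·√52900 + 0.05·√2500 = 0.24·130 + 0.42·250 + 0.29·230 + 0.05·50 = 205.4
CE = (205.4)² = 42189.16

$42,189.16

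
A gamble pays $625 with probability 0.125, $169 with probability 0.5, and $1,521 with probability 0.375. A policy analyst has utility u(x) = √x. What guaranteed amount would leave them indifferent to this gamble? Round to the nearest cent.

E[u] = 0.125·√625 + 0.5·√169 + 0.375·√1521 = 0.125·25 + 0.5·13 + 0.375·39 = 24.25
CE = (24.25)² = 588.0625

$588.06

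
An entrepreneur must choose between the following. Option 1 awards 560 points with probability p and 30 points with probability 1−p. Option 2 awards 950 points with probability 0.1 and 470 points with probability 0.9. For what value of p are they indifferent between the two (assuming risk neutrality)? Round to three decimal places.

EV(Option 2) = 0.1 × 950 + 0.9 × 470 = 95 + 423 = 518
p·560 + (1−p)·30 = 518
530p + 30 = 518
p = (518 − 30) / 530

p = 0.921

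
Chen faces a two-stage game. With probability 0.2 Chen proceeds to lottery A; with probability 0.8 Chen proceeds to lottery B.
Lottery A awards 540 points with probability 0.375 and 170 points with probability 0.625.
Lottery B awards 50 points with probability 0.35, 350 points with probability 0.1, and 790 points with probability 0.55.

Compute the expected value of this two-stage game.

451.35 points

EV(A) = 0.375 × 540 + 0.625 × 170 = 202.5 + 106.25 = 308.75
EV(B) = 0.35 × 50 + 0.1 × 350 + 0.55 × 790 = 17.5 + 35 + 434.5 = 487
Overall = 0.2 × 308.75 + 0.8 × 487 = 61.75 + 389.6 = 451.35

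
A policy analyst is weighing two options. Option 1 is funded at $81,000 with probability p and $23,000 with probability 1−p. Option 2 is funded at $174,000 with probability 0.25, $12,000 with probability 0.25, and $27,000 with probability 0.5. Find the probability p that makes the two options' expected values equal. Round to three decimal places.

p = 0.638

EV(Option 2) = 0.25 × 174000 + 0.25 × 12000 + 0.5 × 27000 = 43500 + 3000 + 13500 = 60000
p·81000 + (1−p)·23000 = 60000
58000p + 23000 = 60000
p = (60000 − 23000) / 58000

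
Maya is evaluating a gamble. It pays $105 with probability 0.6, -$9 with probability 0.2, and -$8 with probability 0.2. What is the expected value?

EV = 0.6 × 105 + 0.2 × (-9) + 0.2 × (-8) = 63 − 1.8 − 1.6 = 59.6

$59.60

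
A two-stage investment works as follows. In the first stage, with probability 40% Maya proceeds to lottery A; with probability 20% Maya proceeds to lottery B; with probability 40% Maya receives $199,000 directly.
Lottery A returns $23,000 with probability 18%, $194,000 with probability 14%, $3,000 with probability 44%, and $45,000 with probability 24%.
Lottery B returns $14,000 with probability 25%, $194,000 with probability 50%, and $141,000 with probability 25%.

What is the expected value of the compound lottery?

EV(A) = 0.18 × 23000 + 0.14 × 194000 + 0.44 × 3000 + 0.24 × 45000 = 4140 + 27160 + 1320 + 10800 = 43420
EV(B) = 0.25 × 14000 + 0.5 × 194000 + 0.25 × 141000 = 3500 + 97000 + 35250 = 135750
Branch C: 199000 (certain)
Overall = 0.4 × 43420 + 0.2 × 135750 + 0.4 × 199000 = 17368 + 27150 + 79600 = 124118

$124,118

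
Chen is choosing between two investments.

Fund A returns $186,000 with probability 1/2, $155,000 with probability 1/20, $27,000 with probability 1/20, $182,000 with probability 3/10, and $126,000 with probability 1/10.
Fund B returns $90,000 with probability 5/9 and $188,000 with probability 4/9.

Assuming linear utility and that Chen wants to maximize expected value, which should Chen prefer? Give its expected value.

Fund A ($169,300)

Fund A = 1/2 × 186000 + 1/20 × 155000 + 1/20 × 27000 + 3/10 × 182000 + 1/10 × 126000 = 93000 + 7750 + 1350 + 54600 + 12600 = 169300
Fund B = 5/9 × 90000 + 4/9 × 188000 = 50000 + 83555.5556 = 133555.5556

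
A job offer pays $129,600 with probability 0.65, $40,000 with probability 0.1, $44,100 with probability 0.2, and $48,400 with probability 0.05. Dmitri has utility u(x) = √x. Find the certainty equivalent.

E[u] = 0.65·√129600 + 0.1·√40000 + 0.2·√44100 + 0.05·√48400 = 0.65·360 + 0.1·200 + 0.2·210 + 0.05·220 = 307
CE = (307)² = 94249

$94,249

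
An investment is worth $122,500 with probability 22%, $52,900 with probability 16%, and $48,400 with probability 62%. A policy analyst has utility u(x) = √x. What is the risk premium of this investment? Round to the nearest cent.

$2,821.96

E[u] = 0.22·√122500 + 0.16·√52900 + 0.62·√48400 = 0.22·350 + 0.16·230 + 0.62·220 = 250.2
CE = (250.2)² = 62600.04
Risk premium = EV − CE = 65422 − 62600.04 = 2821.96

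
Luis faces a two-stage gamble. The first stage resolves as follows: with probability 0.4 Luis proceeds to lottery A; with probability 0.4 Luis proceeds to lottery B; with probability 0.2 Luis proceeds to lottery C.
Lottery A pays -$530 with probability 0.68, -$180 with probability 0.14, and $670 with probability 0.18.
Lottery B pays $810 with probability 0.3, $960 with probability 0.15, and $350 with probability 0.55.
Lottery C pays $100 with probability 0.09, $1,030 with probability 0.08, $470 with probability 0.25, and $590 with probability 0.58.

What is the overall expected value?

EV(A) = 0.68 × (-530) + 0.14 × (-180) + 0.18 × 670 = -360.4 − 25.2 + 120.6 = -265
EV(B) = 0.3 × 810 + 0.15 × 960 + 0.55 × 350 = 243 + 144 + 192.5 = 579.5
EV(C) = 0.09 × 100 + 0.08 × 1030 + 0.25 × 470 + 0.58 × 590 = 9 + 82.4 + 117.5 + 342.2 = 551.1
Overall = 0.4 × (-265) + 0.4 × 579.5 + 0.2 × 551.1 = -106 + 231.8 + 110.22 = 236.02

$236.02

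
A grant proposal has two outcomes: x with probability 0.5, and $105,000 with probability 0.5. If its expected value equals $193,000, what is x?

0.5·x + 0.5·105000 = 193000
0.5·x = 193000 − 52500 = 140500
x = 140500 / 0.5 = 281000

x = $281,000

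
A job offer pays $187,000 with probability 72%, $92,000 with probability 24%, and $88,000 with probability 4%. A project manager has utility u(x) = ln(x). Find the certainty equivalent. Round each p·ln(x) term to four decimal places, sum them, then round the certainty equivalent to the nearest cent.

$153,046.95

E[u] = 0.72·ln(187000) + 0.24·ln(92000) + 0.04·ln(88000) = 8.7400 + 2.7431 + 0.4554 = 11.9385
CE = e^11.9385 ≈ 153046.95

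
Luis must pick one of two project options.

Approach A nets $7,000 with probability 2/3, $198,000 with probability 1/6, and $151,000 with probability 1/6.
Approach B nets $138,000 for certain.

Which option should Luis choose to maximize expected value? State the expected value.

Approach A = 2/3 × 7000 + 1/6 × 198000 + 1/6 × 151000 = 4666.6667 + 33000 + 25166.6667 = 62833.3333
Approach B: 138000 (certain)

Approach B ($138,000)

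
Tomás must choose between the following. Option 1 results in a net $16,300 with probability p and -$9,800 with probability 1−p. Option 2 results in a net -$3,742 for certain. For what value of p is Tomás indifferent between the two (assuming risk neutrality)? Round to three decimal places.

p·16300 + (1−p)·(-9800) = -3742
26100p − 9800 = -3742
p = (-3742 + 9800) / 26100

p = 0.232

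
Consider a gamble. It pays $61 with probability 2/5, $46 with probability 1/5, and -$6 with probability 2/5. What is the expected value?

EV = 2/5 × 61 + 1/5 × 46 + 2/5 × (-6) = 24.4 + 9.2 − 2.4 = 31.2

$31.20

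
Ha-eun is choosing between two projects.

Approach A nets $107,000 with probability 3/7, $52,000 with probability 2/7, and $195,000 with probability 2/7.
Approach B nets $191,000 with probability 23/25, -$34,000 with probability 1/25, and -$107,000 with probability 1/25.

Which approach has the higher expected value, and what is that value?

Approach A = 3/7 × 107000 + 2/7 × 52000 + 2/7 × 195000 = 45857.1429 + 14857.1429 + 55714.2857 = 116428.5714
Approach B = 23/25 × 191000 + 1/25 × (-34000) + 1/25 × (-107000) = 175720 − 1360 − 4280 = 170080

Approach B ($170,080)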